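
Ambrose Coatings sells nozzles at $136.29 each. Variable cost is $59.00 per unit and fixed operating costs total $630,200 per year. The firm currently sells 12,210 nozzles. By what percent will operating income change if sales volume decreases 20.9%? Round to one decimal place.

Total contribution margin = 12,210 × $77.29 = $943,710.90.
Operating income = contribution − fixed costs = $943,710.90 − $630,200 = $313,510.90.
So DOL = total CM / EBIT = $943,710.90 / $313,510.90 = 3.0101.
So EBIT moves 3.0101 × (-20.9%) = -62.9%.

-62.9%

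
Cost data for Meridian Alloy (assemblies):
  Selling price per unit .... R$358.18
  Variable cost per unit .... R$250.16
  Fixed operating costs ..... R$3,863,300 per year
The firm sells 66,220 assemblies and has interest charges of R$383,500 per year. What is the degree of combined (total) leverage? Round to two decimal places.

At 66,220 units, contribution = 66,220 × R$108.02 = R$7,153,084.40.
Subtracting fixed costs: EBIT = R$7,153,084.40 − R$3,863,300 = R$3,289,784.40. Interest = R$383,500.00, so EBIT − I = R$2,906,284.40.
Degree of total leverage = total CM / (EBIT − interest) = R$7,153,084.40 / R$2,906,284.40 = 2.4612.

2.46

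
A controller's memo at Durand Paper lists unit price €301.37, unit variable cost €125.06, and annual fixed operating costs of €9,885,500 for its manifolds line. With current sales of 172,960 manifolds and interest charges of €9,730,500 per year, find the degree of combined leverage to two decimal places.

2.80

Total contribution margin = 172,960 × €176.31 = €30,494,577.60.
Operating income = contribution − fixed costs = €30,494,577.60 − €9,885,500 = €20,609,077.60. Interest = €9,730,500.00.
DOL = €30,494,577.60 ÷ €20,609,077.60 = 1.4797; DFL = €20,609,077.60 ÷ €10,878,577.60 = 1.8945.
DCL = DOL × DFL = 1.4797 × 1.8945 = 2.8033.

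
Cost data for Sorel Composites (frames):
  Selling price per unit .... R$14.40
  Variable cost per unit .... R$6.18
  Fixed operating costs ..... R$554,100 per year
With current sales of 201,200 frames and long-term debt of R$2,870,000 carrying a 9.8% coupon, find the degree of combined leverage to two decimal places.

2.02

Contribution at this volume is 201,200 × R$8.22 = R$1,653,864.00.
Subtracting fixed costs: EBIT = R$1,653,864.00 − R$554,100 = R$1,099,764.00. Interest = R$281,260.00.
DOL = R$1,653,864.00 ÷ R$1,099,764.00 = 1.5038; DFL = R$1,099,764.00 ÷ R$818,504.00 = 1.3436.
Combined leverage = 1.5038 × 1.3436 = 2.0205.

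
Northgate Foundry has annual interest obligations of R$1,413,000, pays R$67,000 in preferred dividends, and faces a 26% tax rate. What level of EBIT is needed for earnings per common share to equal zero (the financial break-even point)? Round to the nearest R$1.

R$1,503,541

Grossing the preferred dividend up to pre-tax terms: R$67,000 / (1 − 0.26) = R$90,540.54.
EPS = 0 when EBIT covers interest plus the pre-tax preferred burden: R$1,413,000 + R$90,540.54 = R$1,503,540.54.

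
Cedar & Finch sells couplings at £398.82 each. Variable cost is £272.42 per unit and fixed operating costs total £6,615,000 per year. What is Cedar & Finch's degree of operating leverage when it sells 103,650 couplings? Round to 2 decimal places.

Contribution at this volume is 103,650 × £126.40 = £13,101,360.00.
EBIT = £13,101,360.00 − £6,615,000 = £6,486,360.00.
So DOL = total CM / EBIT = £13,101,360.00 / £6,486,360.00 = 2.0198.

2.02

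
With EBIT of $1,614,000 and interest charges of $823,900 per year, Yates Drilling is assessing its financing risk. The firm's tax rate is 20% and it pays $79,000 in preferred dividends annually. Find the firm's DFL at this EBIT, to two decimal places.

Interest = $823,900.00.
Preferred dividends grossed up pre-tax: $79,000 / (1 − 0.20) = $98,750.00.
DFL = EBIT ÷ [EBIT − I − D_p/(1−t)] = $1,614,000 ÷ [$1,614,000 − $823,900.00 − $98,750.00] = $1,614,000 ÷ $691,350.00 = 2.3346.

2.33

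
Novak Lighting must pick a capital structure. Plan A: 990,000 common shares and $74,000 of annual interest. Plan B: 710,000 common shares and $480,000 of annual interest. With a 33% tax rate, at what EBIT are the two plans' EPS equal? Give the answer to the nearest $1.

$1,509,500

At indifference, (EBIT − 74,000)(1 − t)/990,000 = (EBIT − 480,000)(1 − t)/710,000.
Cancelling (1 − t) and cross-multiplying: 710,000·(EBIT − 74,000) = 990,000·(EBIT − 480,000).
Solving, EBIT = (480,000·990,000 − 74,000·710,000) / (990,000 − 710,000) = 422,660,000,000 / 280,000 = 1,509,500.00.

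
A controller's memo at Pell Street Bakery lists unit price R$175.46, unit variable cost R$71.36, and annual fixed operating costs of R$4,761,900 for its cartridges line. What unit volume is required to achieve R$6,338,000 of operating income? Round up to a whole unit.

106,628 cartridges

Unit CM = price − variable cost = R$175.46 − R$71.36 = R$104.10.
Need Q such that Q × R$104.10 − R$4,761,900 = R$6,338,000, i.e. Q = R$11,099,900 / R$104.10 = 106,627.28 → 106,628.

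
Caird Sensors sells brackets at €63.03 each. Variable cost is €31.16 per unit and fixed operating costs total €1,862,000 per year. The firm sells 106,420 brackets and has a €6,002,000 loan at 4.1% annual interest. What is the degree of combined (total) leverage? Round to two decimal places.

Contribution at this volume is 106,420 × €31.87 = €3,391,605.40.
Operating income = contribution − fixed costs = €3,391,605.40 − €1,862,000 = €1,529,605.40. Interest = €246,082.00.
DOL = €3,391,605.40 ÷ €1,529,605.40 = 2.2173; DFL = €1,529,605.40 ÷ €1,283,523.40 = 1.1917.
Combined leverage = 2.2173 × 1.1917 = 2.6424.

2.64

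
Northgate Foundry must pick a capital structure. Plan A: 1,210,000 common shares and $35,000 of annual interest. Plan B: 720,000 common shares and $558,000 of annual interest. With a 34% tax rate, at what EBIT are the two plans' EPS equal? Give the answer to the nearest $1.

Set EPS_A = EPS_B: (EBIT − $35,000)(1 − 0.34) ÷ 1,210,000 = (EBIT − $558,000)(1 − 0.34) ÷ 720,000.
The (1 − t) factor cancels: (EBIT − 35,000) × 720,000 = (EBIT − 558,000) × 1,210,000.
Solving, EBIT = (558,000·1,210,000 − 35,000·720,000) / (1,210,000 − 720,000) = 649,980,000,000 / 490,000 = 1,326,489.80.

$1,326,490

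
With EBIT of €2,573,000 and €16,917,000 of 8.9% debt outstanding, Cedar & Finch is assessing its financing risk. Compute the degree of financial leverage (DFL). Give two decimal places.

2.41

Annual interest charges come to €1,505,613.00.
DFL = EBIT ÷ (EBIT − I) = €2,573,000 ÷ (€2,573,000 − €1,505,613.00) = €2,573,000 ÷ €1,067,387.00 = 2.4106.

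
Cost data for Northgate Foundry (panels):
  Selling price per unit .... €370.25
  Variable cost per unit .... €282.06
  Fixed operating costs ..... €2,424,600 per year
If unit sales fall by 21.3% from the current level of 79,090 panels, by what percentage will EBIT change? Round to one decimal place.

-32.6%

Contribution at this volume is 79,090 × €88.19 = €6,974,947.10.
Operating income = contribution − fixed costs = €6,974,947.10 − €2,424,600 = €4,550,347.10.
DOL = contribution ÷ EBIT = €6,974,947.10 ÷ €4,550,347.10 = 1.5328.
So EBIT moves 1.5328 × (-21.3%) = -32.6%.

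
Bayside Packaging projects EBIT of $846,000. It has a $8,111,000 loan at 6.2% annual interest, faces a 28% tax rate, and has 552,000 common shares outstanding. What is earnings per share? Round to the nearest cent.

$0.45

Pre-tax income = $846,000 − $502,882.00 = $343,118.00.
Net income = $343,118.00 × (1 − 0.28) = $247,044.96.
EPS = $247,044.96 ÷ 552,000 = $0.45.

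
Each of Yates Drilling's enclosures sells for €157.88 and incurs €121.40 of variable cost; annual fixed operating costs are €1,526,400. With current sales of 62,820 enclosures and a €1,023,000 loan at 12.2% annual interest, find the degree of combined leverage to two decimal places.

Contribution at this volume is 62,820 × €36.48 = €2,291,673.60.
Operating income = contribution − fixed costs = €2,291,673.60 − €1,526,400 = €765,273.60. Interest = €124,806.00, so EBIT − I = €640,467.60.
DCL = contribution ÷ (EBIT − I) = €2,291,673.60 ÷ €640,467.60 = 3.5781.

3.58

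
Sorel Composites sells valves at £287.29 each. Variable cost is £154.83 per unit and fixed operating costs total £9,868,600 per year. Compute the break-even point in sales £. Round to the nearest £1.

£21,403,821

Contribution margin per unit = £287.29 − £154.83 = £132.46, a CM ratio of £132.46 ÷ £287.29 = 0.4611.
Break-even revenue = fixed costs × price ÷ CM = £9,868,600 × £287.29 ÷ £132.46 = £21,403,821.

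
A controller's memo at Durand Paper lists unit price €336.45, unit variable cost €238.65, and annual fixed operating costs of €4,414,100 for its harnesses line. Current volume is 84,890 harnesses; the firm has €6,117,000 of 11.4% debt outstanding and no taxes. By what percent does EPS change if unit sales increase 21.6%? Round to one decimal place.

+56.2%

Contribution at this volume is 84,890 × €97.80 = €8,302,242.00.
EBIT = €8,302,242.00 − €4,414,100 = €3,888,142.00.
After interest of €697,338.00, pre-tax earnings = €3,190,804.00.
DCL = total CM / (EBIT − I) = €8,302,242.00 / €3,190,804.00 = 2.6019.
EPS therefore changes by 2.6019 × (+21.6%) = +56.2%.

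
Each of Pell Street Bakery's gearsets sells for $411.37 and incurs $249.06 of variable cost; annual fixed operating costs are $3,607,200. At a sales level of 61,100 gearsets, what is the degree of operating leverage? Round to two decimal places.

1.57

At 61,100 units, contribution = 61,100 × $162.31 = $9,917,141.00.
Subtracting fixed costs: EBIT = $9,917,141.00 − $3,607,200 = $6,309,941.00.
Degree of operating leverage = $9,917,141.00 / $6,309,941.00 = 1.5717.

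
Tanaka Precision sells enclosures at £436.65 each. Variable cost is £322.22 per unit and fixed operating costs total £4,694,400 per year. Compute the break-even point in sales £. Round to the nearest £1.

£17,913,220

Contribution margin per unit = £436.65 − £322.22 = £114.43, a CM ratio of £114.43 ÷ £436.65 = 0.2621.
Break-even revenue = fixed costs × price ÷ CM = £4,694,400 × £436.65 ÷ £114.43 = £17,913,220.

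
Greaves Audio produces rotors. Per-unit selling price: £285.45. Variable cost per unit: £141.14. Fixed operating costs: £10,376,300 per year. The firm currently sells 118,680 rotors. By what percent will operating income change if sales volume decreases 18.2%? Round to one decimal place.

-46.2%

Contribution at this volume is 118,680 × £144.31 = £17,126,710.80.
Operating income = contribution − fixed costs = £17,126,710.80 − £10,376,300 = £6,750,410.80.
So DOL = total CM / EBIT = £17,126,710.80 / £6,750,410.80 = 2.5371.
So EBIT moves 2.5371 × (-18.2%) = -46.2%.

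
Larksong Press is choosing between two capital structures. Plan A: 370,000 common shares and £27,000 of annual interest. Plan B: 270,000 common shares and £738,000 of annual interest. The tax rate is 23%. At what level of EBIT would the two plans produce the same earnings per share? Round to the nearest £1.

£2,657,700

At indifference, (EBIT − 27,000)(1 − t)/370,000 = (EBIT − 738,000)(1 − t)/270,000.
Cancelling (1 − t) and cross-multiplying: 270,000·(EBIT − 27,000) = 370,000·(EBIT − 738,000).
Solving, EBIT = (738,000·370,000 − 27,000·270,000) / (370,000 − 270,000) = 265,770,000,000 / 100,000 = 2,657,700.00.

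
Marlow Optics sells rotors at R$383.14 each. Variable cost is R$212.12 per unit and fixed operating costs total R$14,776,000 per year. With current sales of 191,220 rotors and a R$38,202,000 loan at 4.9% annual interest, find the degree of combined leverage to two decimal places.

2.04

At 191,220 units, contribution = 191,220 × R$171.02 = R$32,702,444.40.
Subtracting fixed costs: EBIT = R$32,702,444.40 − R$14,776,000 = R$17,926,444.40. Interest = R$1,871,898.00, so EBIT − I = R$16,054,546.40.
Degree of total leverage = total CM / (EBIT − interest) = R$32,702,444.40 / R$16,054,546.40 = 2.0370.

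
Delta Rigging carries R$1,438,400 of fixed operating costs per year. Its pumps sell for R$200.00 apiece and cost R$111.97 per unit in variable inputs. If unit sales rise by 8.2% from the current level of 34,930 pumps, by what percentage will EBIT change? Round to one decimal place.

Total contribution margin = 34,930 × R$88.03 = R$3,074,887.90.
Subtracting fixed costs: EBIT = R$3,074,887.90 − R$1,438,400 = R$1,636,487.90.
Degree of operating leverage = R$3,074,887.90 / R$1,636,487.90 = 1.8790.
%ΔEBIT = DOL × %ΔSales = 1.8790 × +8.2% = +15.4%.

+15.4%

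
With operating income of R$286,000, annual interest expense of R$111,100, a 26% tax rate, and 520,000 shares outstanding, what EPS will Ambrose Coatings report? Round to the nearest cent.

Pre-tax income = R$286,000 − R$111,100.00 = R$174,900.00.
Net income = R$174,900.00 × (1 − 0.26) = R$129,426.00.
Per share: R$129,426.00 / 520,000 shares = R$0.25.

R$0.25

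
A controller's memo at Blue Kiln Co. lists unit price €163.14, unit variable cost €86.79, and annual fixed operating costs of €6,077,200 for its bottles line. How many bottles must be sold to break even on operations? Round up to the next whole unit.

Each unit contributes €163.14 − €86.79 = €76.35.
Units to break even: €6,077,200 ÷ €76.35 = 79,596.59, rounded up to 79,597.

79,597 bottles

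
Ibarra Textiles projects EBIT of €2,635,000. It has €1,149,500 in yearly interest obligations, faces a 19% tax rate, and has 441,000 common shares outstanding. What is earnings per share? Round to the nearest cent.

€2.73

Interest = €1,149,500.00, so EBT = €2,635,000 − €1,149,500.00 = €1,485,500.00.
Net income = €1,485,500.00 × (1 − 0.19) = €1,203,255.00.
EPS = €1,203,255.00 ÷ 441,000 = €2.73.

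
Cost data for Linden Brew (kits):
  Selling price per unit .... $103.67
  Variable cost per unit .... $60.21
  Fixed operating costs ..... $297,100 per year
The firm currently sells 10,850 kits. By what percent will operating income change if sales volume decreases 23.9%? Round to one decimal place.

Total contribution margin = 10,850 × $43.46 = $471,541.00.
EBIT = $471,541.00 − $297,100 = $174,441.00.
DOL = contribution ÷ EBIT = $471,541.00 ÷ $174,441.00 = 2.7032.
So EBIT moves 2.7032 × (-23.9%) = -64.6%.

-64.6%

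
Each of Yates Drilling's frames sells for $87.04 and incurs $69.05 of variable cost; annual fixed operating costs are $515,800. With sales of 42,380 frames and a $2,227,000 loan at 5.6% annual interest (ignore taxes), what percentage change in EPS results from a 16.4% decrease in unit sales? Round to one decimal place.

Total contribution margin = 42,380 × $17.99 = $762,416.20.
Subtracting fixed costs: EBIT = $762,416.20 − $515,800 = $246,616.20.
After interest of $124,712.00, pre-tax earnings = $121,904.20.
DCL = total CM / (EBIT − I) = $762,416.20 / $121,904.20 = 6.2542.
%ΔEPS = DCL × %ΔSales = 6.2542 × -16.4% = -102.6%.

-102.6%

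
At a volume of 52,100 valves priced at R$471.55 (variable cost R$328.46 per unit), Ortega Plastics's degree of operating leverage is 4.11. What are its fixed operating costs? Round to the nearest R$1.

R$5,641,123

Total contribution margin = 52,100 × R$143.09 = R$7,454,989.00.
DOL = contribution / EBIT, so EBIT = R$7,454,989.00 / 4.11 = R$1,813,865.94.
Fixed costs = CM − EBIT = R$7,454,989.00 − R$1,813,865.94 = R$5,641,123.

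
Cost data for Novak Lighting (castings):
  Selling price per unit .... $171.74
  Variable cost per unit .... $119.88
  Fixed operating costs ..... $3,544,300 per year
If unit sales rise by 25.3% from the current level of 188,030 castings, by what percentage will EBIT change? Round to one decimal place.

+39.7%

Contribution at this volume is 188,030 × $51.86 = $9,751,235.80.
Operating income = contribution − fixed costs = $9,751,235.80 − $3,544,300 = $6,206,935.80.
So DOL = total CM / EBIT = $9,751,235.80 / $6,206,935.80 = 1.5710.
%ΔEBIT = DOL × %ΔSales = 1.5710 × +25.3% = +39.7%.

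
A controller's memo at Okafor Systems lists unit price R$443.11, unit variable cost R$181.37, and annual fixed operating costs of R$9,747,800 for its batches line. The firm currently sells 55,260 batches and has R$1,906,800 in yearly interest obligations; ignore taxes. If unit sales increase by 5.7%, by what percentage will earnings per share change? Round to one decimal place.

Contribution at this volume is 55,260 × R$261.74 = R$14,463,752.40.
Operating income = contribution − fixed costs = R$14,463,752.40 − R$9,747,800 = R$4,715,952.40.
After interest of R$1,906,800.00, pre-tax earnings = R$2,809,152.40.
Degree of combined leverage = contribution ÷ (EBIT − I) = R$14,463,752.40 ÷ R$2,809,152.40 = 5.1488.
%ΔEPS = DCL × %ΔSales = 5.1488 × +5.7% = +29.3%.

+29.3%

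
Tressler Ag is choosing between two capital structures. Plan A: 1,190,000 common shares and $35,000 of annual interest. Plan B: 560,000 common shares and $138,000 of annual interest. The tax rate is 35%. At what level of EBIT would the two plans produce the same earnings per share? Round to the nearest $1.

Set EPS_A = EPS_B: (EBIT − $35,000)(1 − 0.35) ÷ 1,190,000 = (EBIT − $138,000)(1 − 0.35) ÷ 560,000.
The (1 − t) factor cancels: (EBIT − 35,000) × 560,000 = (EBIT − 138,000) × 1,190,000.
Solving, EBIT = (138,000·1,190,000 − 35,000·560,000) / (1,190,000 − 560,000) = 144,620,000,000 / 630,000 = 229,555.56.

$229,556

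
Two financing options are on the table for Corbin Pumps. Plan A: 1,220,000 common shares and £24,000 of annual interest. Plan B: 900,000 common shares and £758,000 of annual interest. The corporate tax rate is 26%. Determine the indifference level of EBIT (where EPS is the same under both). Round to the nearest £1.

£2,822,375

At indifference, (EBIT − 24,000)(1 − t)/1,220,000 = (EBIT − 758,000)(1 − t)/900,000.
The (1 − t) factor cancels: (EBIT − 24,000) × 900,000 = (EBIT − 758,000) × 1,220,000.
EBIT × (1,220,000 − 900,000) = 758,000 × 1,220,000 − 24,000 × 900,000 = 903,160,000,000, so EBIT = 903,160,000,000 ÷ 320,000 = 2,822,375.00.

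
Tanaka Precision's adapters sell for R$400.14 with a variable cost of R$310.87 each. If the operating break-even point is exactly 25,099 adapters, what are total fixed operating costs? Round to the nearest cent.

R$2,240,587.73

Each unit contributes R$400.14 − R$310.87 = R$89.27.
Fixed costs = break-even units × CM = 25,099 × R$89.27 = R$2,240,587.73.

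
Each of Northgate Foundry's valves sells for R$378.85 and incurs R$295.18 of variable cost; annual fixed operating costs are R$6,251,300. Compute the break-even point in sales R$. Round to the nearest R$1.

R$28,305,307

Contribution margin per unit = R$378.85 − R$295.18 = R$83.67, a CM ratio of R$83.67 ÷ R$378.85 = 0.2209.
Break-even revenue = fixed costs × price ÷ CM = R$6,251,300 × R$378.85 ÷ R$83.67 = R$28,305,307.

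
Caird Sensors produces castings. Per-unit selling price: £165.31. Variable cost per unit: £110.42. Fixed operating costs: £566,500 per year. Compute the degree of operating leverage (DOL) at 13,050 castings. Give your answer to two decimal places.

Contribution at this volume is 13,050 × £54.89 = £716,314.50.
Operating income = contribution − fixed costs = £716,314.50 − £566,500 = £149,814.50.
So DOL = total CM / EBIT = £716,314.50 / £149,814.50 = 4.7813.

4.78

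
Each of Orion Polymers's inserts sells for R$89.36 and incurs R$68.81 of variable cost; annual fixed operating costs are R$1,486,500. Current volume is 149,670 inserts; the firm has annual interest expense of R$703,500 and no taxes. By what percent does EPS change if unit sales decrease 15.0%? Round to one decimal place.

-52.1%

Contribution at this volume is 149,670 × R$20.55 = R$3,075,718.50.
EBIT = R$3,075,718.50 − R$1,486,500 = R$1,589,218.50.
Interest = R$703,500.00, so EBIT − I = R$885,718.50.
Degree of combined leverage = contribution ÷ (EBIT − I) = R$3,075,718.50 ÷ R$885,718.50 = 3.4726.
EPS therefore changes by 3.4726 × (-15.0%) = -52.1%.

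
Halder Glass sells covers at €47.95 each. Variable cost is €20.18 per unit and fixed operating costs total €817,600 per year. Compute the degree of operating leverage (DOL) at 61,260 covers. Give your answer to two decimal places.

1.93

Contribution at this volume is 61,260 × €27.77 = €1,701,190.20.
Subtracting fixed costs: EBIT = €1,701,190.20 − €817,600 = €883,590.20.
DOL = contribution ÷ EBIT = €1,701,190.20 ÷ €883,590.20 = 1.9253.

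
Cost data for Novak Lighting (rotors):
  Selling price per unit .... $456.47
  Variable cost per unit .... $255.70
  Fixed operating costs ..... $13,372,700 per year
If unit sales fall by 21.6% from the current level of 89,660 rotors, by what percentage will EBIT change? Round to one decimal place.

-84.0%

Total contribution margin = 89,660 × $200.77 = $18,001,038.20.
EBIT = $18,001,038.20 − $13,372,700 = $4,628,338.20.
Degree of operating leverage = $18,001,038.20 / $4,628,338.20 = 3.8893.
%ΔEBIT = DOL × %ΔSales = 3.8893 × -21.6% = -84.0%.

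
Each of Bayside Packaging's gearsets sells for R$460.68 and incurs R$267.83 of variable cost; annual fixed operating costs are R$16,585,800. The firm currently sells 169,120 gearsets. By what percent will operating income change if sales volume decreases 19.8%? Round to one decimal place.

At 169,120 units, contribution = 169,120 × R$192.85 = R$32,614,792.00.
EBIT = R$32,614,792.00 − R$16,585,800 = R$16,028,992.00.
So DOL = total CM / EBIT = R$32,614,792.00 / R$16,028,992.00 = 2.0347.
So EBIT moves 2.0347 × (-19.8%) = -40.3%.

-40.3%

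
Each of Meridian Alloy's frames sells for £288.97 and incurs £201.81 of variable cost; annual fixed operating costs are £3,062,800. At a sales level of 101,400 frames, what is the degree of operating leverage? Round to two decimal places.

Total contribution margin = 101,400 × £87.16 = £8,838,024.00.
Subtracting fixed costs: EBIT = £8,838,024.00 − £3,062,800 = £5,775,224.00.
Degree of operating leverage = £8,838,024.00 / £5,775,224.00 = 1.5303.

1.53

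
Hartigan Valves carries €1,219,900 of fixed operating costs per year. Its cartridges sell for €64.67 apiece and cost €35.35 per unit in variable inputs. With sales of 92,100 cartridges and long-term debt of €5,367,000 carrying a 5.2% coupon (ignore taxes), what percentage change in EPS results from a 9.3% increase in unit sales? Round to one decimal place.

+20.9%

Contribution at this volume is 92,100 × €29.32 = €2,700,372.00.
Operating income = contribution − fixed costs = €2,700,372.00 − €1,219,900 = €1,480,472.00.
After interest of €279,084.00, pre-tax earnings = €1,201,388.00.
DCL = total CM / (EBIT − I) = €2,700,372.00 / €1,201,388.00 = 2.2477.
%ΔEPS = DCL × %ΔSales = 2.2477 × +9.3% = +20.9%.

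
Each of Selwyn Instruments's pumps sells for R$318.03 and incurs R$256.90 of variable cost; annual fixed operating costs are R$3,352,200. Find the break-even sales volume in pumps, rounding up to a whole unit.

54,838 pumps

Unit CM = price − variable cost = R$318.03 − R$256.90 = R$61.13.
Break-even Q = R$3,352,200 / R$61.13 = 54,837.23 → 54,838 pumps.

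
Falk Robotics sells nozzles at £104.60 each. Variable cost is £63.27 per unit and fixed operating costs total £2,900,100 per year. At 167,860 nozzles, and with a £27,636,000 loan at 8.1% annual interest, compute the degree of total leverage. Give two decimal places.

Contribution at this volume is 167,860 × £41.33 = £6,937,653.80.
EBIT = £6,937,653.80 − £2,900,100 = £4,037,553.80. Interest = £2,238,516.00.
DOL = £6,937,653.80 ÷ £4,037,553.80 = 1.7183; DFL = £4,037,553.80 ÷ £1,799,037.80 = 2.2443.
Combined leverage = 1.7183 × 2.2443 = 3.8564.

3.86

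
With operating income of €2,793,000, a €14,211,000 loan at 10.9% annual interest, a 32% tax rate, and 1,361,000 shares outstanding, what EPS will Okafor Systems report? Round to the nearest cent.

Interest = €1,548,999.00, so EBT = €2,793,000 − €1,548,999.00 = €1,244,001.00.
Net income = €1,244,001.00 × (1 − 0.32) = €845,920.68.
EPS = €845,920.68 ÷ 1,361,000 = €0.62.

€0.62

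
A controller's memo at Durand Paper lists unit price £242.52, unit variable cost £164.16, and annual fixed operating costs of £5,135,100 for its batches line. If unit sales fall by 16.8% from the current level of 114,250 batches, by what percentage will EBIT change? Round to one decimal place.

-39.4%

Total contribution margin = 114,250 × £78.36 = £8,952,630.00.
Operating income = contribution − fixed costs = £8,952,630.00 − £5,135,100 = £3,817,530.00.
Degree of operating leverage = £8,952,630.00 / £3,817,530.00 = 2.3451.
So EBIT moves 2.3451 × (-16.8%) = -39.4%.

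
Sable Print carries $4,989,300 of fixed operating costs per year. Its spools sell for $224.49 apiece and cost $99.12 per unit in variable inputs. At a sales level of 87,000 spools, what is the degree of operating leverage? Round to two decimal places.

1.84

Contribution at this volume is 87,000 × $125.37 = $10,907,190.00.
EBIT = $10,907,190.00 − $4,989,300 = $5,917,890.00.
So DOL = total CM / EBIT = $10,907,190.00 / $5,917,890.00 = 1.8431.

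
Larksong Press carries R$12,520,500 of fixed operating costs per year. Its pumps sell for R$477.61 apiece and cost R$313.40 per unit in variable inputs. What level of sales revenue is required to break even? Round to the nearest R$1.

Contribution margin per unit = R$477.61 − R$313.40 = R$164.21, a CM ratio of R$164.21 ÷ R$477.61 = 0.3438.
Break-even sales = FC ÷ CM ratio = R$12,520,500 × R$477.61 / R$164.21 = R$36,416,272.

R$36,416,272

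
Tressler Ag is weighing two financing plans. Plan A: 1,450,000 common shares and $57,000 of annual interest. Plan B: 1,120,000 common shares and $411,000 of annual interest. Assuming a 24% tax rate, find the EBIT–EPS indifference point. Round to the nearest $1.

$1,612,455

Set EPS_A = EPS_B: (EBIT − $57,000)(1 − 0.24) ÷ 1,450,000 = (EBIT − $411,000)(1 − 0.24) ÷ 1,120,000.
Cancelling (1 − t) and cross-multiplying: 1,120,000·(EBIT − 57,000) = 1,450,000·(EBIT − 411,000).
EBIT × (1,450,000 − 1,120,000) = 411,000 × 1,450,000 − 57,000 × 1,120,000 = 532,110,000,000, so EBIT = 532,110,000,000 ÷ 330,000 = 1,612,454.55.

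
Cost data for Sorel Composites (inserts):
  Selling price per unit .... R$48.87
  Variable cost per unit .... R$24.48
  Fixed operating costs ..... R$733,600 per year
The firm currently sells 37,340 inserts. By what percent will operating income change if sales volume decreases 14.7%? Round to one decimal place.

-75.6%

Contribution at this volume is 37,340 × R$24.39 = R$910,722.60.
Subtracting fixed costs: EBIT = R$910,722.60 − R$733,600 = R$177,122.60.
So DOL = total CM / EBIT = R$910,722.60 / R$177,122.60 = 5.1418.
So EBIT moves 5.1418 × (-14.7%) = -75.6%.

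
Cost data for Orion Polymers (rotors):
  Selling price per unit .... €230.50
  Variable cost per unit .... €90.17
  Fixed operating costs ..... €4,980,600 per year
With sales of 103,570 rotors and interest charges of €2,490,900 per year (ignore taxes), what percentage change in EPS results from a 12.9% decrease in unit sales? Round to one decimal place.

At 103,570 units, contribution = 103,570 × €140.33 = €14,533,978.10.
EBIT = €14,533,978.10 − €4,980,600 = €9,553,378.10.
Interest = €2,490,900.00, so EBIT − I = €7,062,478.10.
DCL = total CM / (EBIT − I) = €14,533,978.10 / €7,062,478.10 = 2.0579.
EPS therefore changes by 2.0579 × (-12.9%) = -26.5%.

-26.5%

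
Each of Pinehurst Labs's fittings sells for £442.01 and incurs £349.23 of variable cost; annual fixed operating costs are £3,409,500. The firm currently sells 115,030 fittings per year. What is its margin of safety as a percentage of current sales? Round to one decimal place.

Contribution margin per unit = £442.01 − £349.23 = £92.78. Break-even units = £3,409,500 ÷ £92.78 = 36,748.22; break-even revenue = 36,748.22 × £442.01 = £16,243,081.43.
Actual sales revenue = 115,030 × £442.01 = £50,844,410.30.
Margin of safety = (£50,844,410.30 − £16,243,081.43) ÷ £50,844,410.30 = 68.1%.

68.1%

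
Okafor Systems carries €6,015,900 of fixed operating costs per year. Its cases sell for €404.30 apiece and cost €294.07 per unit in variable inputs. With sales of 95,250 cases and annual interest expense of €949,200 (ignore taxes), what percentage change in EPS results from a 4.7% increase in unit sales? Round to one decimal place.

Contribution at this volume is 95,250 × €110.23 = €10,499,407.50.
Subtracting fixed costs: EBIT = €10,499,407.50 − €6,015,900 = €4,483,507.50.
After interest of €949,200.00, pre-tax earnings = €3,534,307.50.
Degree of combined leverage = contribution ÷ (EBIT − I) = €10,499,407.50 ÷ €3,534,307.50 = 2.9707.
EPS therefore changes by 2.9707 × (+4.7%) = +14.0%.

+14.0%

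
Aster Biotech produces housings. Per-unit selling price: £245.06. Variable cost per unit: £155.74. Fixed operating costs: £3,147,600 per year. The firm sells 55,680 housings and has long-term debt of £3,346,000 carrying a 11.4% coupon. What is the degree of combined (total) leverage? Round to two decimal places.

3.44

Total contribution margin = 55,680 × £89.32 = £4,973,337.60.
Subtracting fixed costs: EBIT = £4,973,337.60 − £3,147,600 = £1,825,737.60. Interest = £381,444.00.
DOL = £4,973,337.60 ÷ £1,825,737.60 = 2.7240; DFL = £1,825,737.60 ÷ £1,444,293.60 = 1.2641.
Combined leverage = 2.7240 × 1.2641 = 3.4434.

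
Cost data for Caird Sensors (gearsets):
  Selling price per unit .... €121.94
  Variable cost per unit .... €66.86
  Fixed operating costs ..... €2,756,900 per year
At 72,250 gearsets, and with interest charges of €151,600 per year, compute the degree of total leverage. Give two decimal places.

3.72

Total contribution margin = 72,250 × €55.08 = €3,979,530.00.
EBIT = €3,979,530.00 − €2,756,900 = €1,222,630.00. Interest = €151,600.00, so EBIT − I = €1,071,030.00.
Degree of total leverage = total CM / (EBIT − interest) = €3,979,530.00 / €1,071,030.00 = 3.7156.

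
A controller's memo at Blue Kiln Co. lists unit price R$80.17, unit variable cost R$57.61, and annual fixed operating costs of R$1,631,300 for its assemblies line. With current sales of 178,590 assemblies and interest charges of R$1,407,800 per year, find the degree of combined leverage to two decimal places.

4.07

At 178,590 units, contribution = 178,590 × R$22.56 = R$4,028,990.40.
EBIT = R$4,028,990.40 − R$1,631,300 = R$2,397,690.40. Interest = R$1,407,800.00.
DOL = R$4,028,990.40 ÷ R$2,397,690.40 = 1.6804; DFL = R$2,397,690.40 ÷ R$989,890.40 = 2.4222.
Combined leverage = 1.6804 × 2.4222 = 4.0703.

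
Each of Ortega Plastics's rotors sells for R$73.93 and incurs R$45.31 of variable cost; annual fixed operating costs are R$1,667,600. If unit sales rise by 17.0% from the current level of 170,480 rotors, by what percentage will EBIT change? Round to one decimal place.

+25.8%

Total contribution margin = 170,480 × R$28.62 = R$4,879,137.60.
Subtracting fixed costs: EBIT = R$4,879,137.60 − R$1,667,600 = R$3,211,537.60.
DOL = contribution ÷ EBIT = R$4,879,137.60 ÷ R$3,211,537.60 = 1.5193.
%ΔEBIT = DOL × %ΔSales = 1.5193 × +17.0% = +25.8%.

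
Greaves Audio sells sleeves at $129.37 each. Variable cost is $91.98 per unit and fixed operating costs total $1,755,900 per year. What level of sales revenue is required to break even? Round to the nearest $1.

$6,075,442

CM per unit = $129.37 − $91.98 = $37.39; CM ratio = $37.39 / $129.37 = 0.2890.
Break-even revenue = fixed costs × price ÷ CM = $1,755,900 × $129.37 ÷ $37.39 = $6,075,442.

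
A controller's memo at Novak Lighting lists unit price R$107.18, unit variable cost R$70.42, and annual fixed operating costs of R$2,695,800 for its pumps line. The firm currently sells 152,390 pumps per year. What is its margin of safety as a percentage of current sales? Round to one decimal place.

51.9%

Unit CM = price − variable cost = R$107.18 − R$70.42 = R$36.76. Break-even units = R$2,695,800 ÷ R$36.76 = 73,335.15; break-even revenue = 73,335.15 × R$107.18 = R$7,860,061.04.
Current sales = 152,390 × R$107.18 = R$16,333,160.20.
Margin of safety = (R$16,333,160.20 − R$7,860,061.04) ÷ R$16,333,160.20 = 51.9%.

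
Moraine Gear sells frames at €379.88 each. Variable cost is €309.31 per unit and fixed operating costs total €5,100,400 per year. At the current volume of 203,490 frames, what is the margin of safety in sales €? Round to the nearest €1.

€49,846,206

Contribution margin per unit = €379.88 − €309.31 = €70.57. Break-even units = €5,100,400 ÷ €70.57 = 72,274.34; break-even revenue = 72,274.34 × €379.88 = €27,455,575.34.
Actual sales revenue = 203,490 × €379.88 = €77,301,781.20.
Margin of safety = €77,301,781.20 − €27,455,575.34 = €49,846,206.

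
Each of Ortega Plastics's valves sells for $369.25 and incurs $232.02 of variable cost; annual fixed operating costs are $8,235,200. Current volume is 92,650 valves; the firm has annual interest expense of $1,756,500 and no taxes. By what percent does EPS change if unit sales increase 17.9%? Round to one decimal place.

+83.6%

At 92,650 units, contribution = 92,650 × $137.23 = $12,714,359.50.
Subtracting fixed costs: EBIT = $12,714,359.50 − $8,235,200 = $4,479,159.50.
Interest = $1,756,500.00, so EBIT − I = $2,722,659.50.
Degree of combined leverage = contribution ÷ (EBIT − I) = $12,714,359.50 ÷ $2,722,659.50 = 4.6698.
EPS therefore changes by 4.6698 × (+17.9%) = +83.6%.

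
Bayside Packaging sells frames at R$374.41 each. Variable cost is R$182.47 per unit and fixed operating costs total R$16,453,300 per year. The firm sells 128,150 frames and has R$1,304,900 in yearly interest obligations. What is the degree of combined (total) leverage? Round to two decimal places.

At 128,150 units, contribution = 128,150 × R$191.94 = R$24,597,111.00.
EBIT = R$24,597,111.00 − R$16,453,300 = R$8,143,811.00. Interest = R$1,304,900.00.
DOL = R$24,597,111.00 ÷ R$8,143,811.00 = 3.0203; DFL = R$8,143,811.00 ÷ R$6,838,911.00 = 1.1908.
DCL = DOL × DFL = 3.0203 × 1.1908 = 3.5966.

3.60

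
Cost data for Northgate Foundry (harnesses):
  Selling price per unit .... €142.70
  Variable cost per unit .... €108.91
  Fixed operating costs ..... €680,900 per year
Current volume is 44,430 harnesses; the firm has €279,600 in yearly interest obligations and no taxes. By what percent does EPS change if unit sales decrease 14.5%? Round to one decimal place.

At 44,430 units, contribution = 44,430 × €33.79 = €1,501,289.70.
EBIT = €1,501,289.70 − €680,900 = €820,389.70.
Interest = €279,600.00, so EBIT − I = €540,789.70.
DCL = total CM / (EBIT − I) = €1,501,289.70 / €540,789.70 = 2.7761.
%ΔEPS = DCL × %ΔSales = 2.7761 × -14.5% = -40.3%.

-40.3%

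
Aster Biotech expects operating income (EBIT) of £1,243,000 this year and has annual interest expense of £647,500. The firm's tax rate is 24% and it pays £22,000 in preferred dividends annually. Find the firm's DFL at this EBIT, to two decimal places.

Interest = £647,500.00.
Preferred dividends grossed up pre-tax: £22,000 / (1 − 0.24) = £28,947.37.
DFL = EBIT ÷ [EBIT − I − D_p/(1−t)] = £1,243,000 ÷ [£1,243,000 − £647,500.00 − £28,947.37] = £1,243,000 ÷ £566,552.63 = 2.1940.

2.19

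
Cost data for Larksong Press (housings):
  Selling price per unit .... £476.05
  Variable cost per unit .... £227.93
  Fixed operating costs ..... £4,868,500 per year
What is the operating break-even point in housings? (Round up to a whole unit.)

19,622 housings

Contribution margin per unit = £476.05 − £227.93 = £248.12.
Units to break even: £4,868,500 ÷ £248.12 = 19,621.55, rounded up to 19,622.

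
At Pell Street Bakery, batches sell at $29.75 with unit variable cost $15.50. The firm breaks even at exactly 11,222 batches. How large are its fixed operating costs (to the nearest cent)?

$159,913.50

Unit CM = price − variable cost = $29.75 − $15.50 = $14.25.
Fixed costs = break-even units × CM = 11,222 × $14.25 = $159,913.50.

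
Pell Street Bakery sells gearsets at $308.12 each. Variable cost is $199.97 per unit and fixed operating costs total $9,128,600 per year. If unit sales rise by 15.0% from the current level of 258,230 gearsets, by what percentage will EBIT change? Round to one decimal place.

Total contribution margin = 258,230 × $108.15 = $27,927,574.50.
Subtracting fixed costs: EBIT = $27,927,574.50 − $9,128,600 = $18,798,974.50.
So DOL = total CM / EBIT = $27,927,574.50 / $18,798,974.50 = 1.4856.
%ΔEBIT = DOL × %ΔSales = 1.4856 × +15.0% = +22.3%.

+22.3%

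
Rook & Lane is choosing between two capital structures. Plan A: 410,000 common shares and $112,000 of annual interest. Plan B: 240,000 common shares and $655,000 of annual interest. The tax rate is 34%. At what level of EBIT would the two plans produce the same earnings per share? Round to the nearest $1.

$1,421,588

Set EPS_A = EPS_B: (EBIT − $112,000)(1 − 0.34) ÷ 410,000 = (EBIT − $655,000)(1 − 0.34) ÷ 240,000.
Cancelling (1 − t) and cross-multiplying: 240,000·(EBIT − 112,000) = 410,000·(EBIT − 655,000).
EBIT × (410,000 − 240,000) = 655,000 × 410,000 − 112,000 × 240,000 = 241,670,000,000, so EBIT = 241,670,000,000 ÷ 170,000 = 1,421,588.24.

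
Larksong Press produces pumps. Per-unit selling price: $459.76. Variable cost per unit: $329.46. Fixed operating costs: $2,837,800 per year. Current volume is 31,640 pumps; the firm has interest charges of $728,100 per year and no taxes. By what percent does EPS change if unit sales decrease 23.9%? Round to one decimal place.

-177.0%

Contribution at this volume is 31,640 × $130.30 = $4,122,692.00.
Operating income = contribution − fixed costs = $4,122,692.00 − $2,837,800 = $1,284,892.00.
Interest = $728,100.00, so EBIT − I = $556,792.00.
DCL = total CM / (EBIT − I) = $4,122,692.00 / $556,792.00 = 7.4044.
EPS therefore changes by 7.4044 × (-23.9%) = -177.0%.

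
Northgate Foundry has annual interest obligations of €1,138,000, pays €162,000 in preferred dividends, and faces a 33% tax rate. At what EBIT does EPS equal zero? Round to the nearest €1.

Grossing the preferred dividend up to pre-tax terms: €162,000 / (1 − 0.33) = €241,791.04.
EPS = 0 when EBIT covers interest plus the pre-tax preferred burden: €1,138,000 + €241,791.04 = €1,379,791.04.

€1,379,791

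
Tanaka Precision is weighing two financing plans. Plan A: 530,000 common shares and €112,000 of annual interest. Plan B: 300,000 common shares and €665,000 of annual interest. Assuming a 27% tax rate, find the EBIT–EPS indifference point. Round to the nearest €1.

€1,386,304

At indifference, (EBIT − 112,000)(1 − t)/530,000 = (EBIT − 665,000)(1 − t)/300,000.
Cancelling (1 − t) and cross-multiplying: 300,000·(EBIT − 112,000) = 530,000·(EBIT − 665,000).
EBIT × (530,000 − 300,000) = 665,000 × 530,000 − 112,000 × 300,000 = 318,850,000,000, so EBIT = 318,850,000,000 ÷ 230,000 = 1,386,304.35.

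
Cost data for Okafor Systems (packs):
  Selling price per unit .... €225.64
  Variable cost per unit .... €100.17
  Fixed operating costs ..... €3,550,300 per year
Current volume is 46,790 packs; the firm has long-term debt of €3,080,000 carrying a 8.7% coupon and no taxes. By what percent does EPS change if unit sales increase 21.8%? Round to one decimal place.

Total contribution margin = 46,790 × €125.47 = €5,870,741.30.
Subtracting fixed costs: EBIT = €5,870,741.30 − €3,550,300 = €2,320,441.30.
Interest = €267,960.00, so EBIT − I = €2,052,481.30.
DCL = total CM / (EBIT − I) = €5,870,741.30 / €2,052,481.30 = 2.8603.
EPS therefore changes by 2.8603 × (+21.8%) = +62.4%.

+62.4%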